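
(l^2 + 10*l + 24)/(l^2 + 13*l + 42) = (l + 4)/(l + 7)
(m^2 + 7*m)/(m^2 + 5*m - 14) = m/(m - 2)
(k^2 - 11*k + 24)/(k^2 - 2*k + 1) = (k^2 - 11*k + 24)/(k^2 - 2*k + 1)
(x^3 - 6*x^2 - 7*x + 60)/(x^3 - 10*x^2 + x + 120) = (x - 4)/(x - 8)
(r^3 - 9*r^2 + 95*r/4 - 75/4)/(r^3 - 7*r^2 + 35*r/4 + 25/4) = (2*r - 3)/(2*r + 1)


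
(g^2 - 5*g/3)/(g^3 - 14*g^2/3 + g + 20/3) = g/(g^2 - 3*g - 4)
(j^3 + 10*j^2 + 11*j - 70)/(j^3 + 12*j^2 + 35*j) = (j - 2)/j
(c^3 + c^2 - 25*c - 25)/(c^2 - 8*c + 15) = (c^2 + 6*c + 5)/(c - 3)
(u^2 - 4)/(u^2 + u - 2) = (u - 2)/(u - 1)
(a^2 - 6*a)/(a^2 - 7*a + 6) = a/(a - 1)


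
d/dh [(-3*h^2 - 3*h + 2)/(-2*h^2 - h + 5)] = (-3*h^2 - 22*h - 13)/(4*h^4 + 4*h^3 - 19*h^2 - 10*h + 25)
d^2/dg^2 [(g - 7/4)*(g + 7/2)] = 2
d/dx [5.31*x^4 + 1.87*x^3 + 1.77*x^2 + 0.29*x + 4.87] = 21.24*x^3 + 5.61*x^2 + 3.54*x + 0.29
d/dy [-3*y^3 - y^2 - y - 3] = -9*y^2 - 2*y - 1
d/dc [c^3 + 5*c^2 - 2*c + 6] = 3*c^2 + 10*c - 2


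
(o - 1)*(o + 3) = o^2 + 2*o - 3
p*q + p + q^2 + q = (p + q)*(q + 1)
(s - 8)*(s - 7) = s^2 - 15*s + 56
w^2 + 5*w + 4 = (w + 1)*(w + 4)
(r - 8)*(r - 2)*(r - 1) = r^3 - 11*r^2 + 26*r - 16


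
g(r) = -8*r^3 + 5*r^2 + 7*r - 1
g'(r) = -24*r^2 + 10*r + 7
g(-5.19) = 1215.74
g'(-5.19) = -691.37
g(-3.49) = 375.54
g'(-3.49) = -320.22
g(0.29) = 1.26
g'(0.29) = 7.88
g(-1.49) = 26.13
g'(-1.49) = -61.18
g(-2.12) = 82.86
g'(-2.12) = -122.07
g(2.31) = -56.76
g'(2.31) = -97.97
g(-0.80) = 0.70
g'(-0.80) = -16.36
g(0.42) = 2.23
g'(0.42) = 6.97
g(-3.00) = 239.00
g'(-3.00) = -239.00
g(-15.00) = 28019.00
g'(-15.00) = -5543.00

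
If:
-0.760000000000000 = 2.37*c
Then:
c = -0.32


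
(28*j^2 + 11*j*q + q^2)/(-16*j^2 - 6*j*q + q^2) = (28*j^2 + 11*j*q + q^2)/(-16*j^2 - 6*j*q + q^2)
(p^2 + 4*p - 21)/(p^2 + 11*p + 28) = (p - 3)/(p + 4)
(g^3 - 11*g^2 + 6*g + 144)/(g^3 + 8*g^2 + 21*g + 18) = (g^2 - 14*g + 48)/(g^2 + 5*g + 6)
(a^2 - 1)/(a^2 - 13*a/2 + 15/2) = 2*(a^2 - 1)/(2*a^2 - 13*a + 15)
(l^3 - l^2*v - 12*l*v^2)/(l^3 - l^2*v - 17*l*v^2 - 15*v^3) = l*(-l + 4*v)/(-l^2 + 4*l*v + 5*v^2)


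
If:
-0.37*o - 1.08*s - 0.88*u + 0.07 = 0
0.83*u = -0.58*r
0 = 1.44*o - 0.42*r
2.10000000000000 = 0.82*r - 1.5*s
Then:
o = 5.53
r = 18.97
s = 8.97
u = -13.26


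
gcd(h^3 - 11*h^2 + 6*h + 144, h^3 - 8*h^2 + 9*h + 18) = h - 6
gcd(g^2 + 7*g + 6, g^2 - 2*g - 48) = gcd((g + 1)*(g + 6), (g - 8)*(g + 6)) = g + 6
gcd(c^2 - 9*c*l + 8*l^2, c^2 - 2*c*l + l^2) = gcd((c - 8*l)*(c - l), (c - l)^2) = c - l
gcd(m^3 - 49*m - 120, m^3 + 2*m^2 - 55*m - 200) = m^2 - 3*m - 40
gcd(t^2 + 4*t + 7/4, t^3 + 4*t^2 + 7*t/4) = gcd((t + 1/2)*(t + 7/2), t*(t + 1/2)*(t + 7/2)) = t^2 + 4*t + 7/4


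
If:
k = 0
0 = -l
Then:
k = 0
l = 0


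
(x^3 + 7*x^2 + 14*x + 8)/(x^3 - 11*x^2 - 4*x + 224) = (x^2 + 3*x + 2)/(x^2 - 15*x + 56)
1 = 1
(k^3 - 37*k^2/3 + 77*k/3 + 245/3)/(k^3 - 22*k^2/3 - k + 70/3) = (k - 7)/(k - 2)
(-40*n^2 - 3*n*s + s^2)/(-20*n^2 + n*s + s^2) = (-8*n + s)/(-4*n + s)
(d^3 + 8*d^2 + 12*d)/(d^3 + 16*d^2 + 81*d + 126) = d*(d + 2)/(d^2 + 10*d + 21)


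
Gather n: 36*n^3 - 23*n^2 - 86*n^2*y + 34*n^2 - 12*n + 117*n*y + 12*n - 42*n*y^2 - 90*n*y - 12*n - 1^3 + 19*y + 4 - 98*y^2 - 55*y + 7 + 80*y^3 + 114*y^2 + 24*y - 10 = 36*n^3 + n^2*(11 - 86*y) + n*(-42*y^2 + 27*y - 12) + 80*y^3 + 16*y^2 - 12*y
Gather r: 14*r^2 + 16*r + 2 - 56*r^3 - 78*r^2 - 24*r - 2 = -56*r^3 - 64*r^2 - 8*r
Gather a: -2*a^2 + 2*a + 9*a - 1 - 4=-2*a^2 + 11*a - 5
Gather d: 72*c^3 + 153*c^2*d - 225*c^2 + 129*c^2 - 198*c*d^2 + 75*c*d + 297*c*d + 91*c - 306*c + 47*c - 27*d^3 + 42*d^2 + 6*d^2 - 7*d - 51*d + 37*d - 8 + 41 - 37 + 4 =72*c^3 - 96*c^2 - 168*c - 27*d^3 + d^2*(48 - 198*c) + d*(153*c^2 + 372*c - 21)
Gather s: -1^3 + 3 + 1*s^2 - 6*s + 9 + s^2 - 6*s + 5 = 2*s^2 - 12*s + 16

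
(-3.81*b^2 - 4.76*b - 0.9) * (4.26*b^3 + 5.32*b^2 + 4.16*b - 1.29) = -16.2306*b^5 - 40.5468*b^4 - 45.0068*b^3 - 19.6747*b^2 + 2.3964*b + 1.161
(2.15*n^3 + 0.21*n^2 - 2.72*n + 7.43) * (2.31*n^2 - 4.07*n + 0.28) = 4.9665*n^5 - 8.2654*n^4 - 6.5359*n^3 + 28.2925*n^2 - 31.0017*n + 2.0804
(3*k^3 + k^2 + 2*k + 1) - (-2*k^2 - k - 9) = 3*k^3 + 3*k^2 + 3*k + 10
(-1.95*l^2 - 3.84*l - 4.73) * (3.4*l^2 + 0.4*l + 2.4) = -6.63*l^4 - 13.836*l^3 - 22.298*l^2 - 11.108*l - 11.352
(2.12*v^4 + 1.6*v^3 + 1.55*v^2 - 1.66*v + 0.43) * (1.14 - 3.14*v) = -6.6568*v^5 - 2.6072*v^4 - 3.043*v^3 + 6.9794*v^2 - 3.2426*v + 0.4902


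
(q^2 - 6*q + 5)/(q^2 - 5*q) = (q - 1)/q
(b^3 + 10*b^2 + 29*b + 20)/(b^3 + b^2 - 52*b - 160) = (b + 1)/(b - 8)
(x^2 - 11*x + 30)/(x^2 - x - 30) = (x - 5)/(x + 5)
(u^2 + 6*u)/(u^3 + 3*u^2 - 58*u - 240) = u/(u^2 - 3*u - 40)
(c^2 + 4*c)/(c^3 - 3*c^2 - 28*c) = 1/(c - 7)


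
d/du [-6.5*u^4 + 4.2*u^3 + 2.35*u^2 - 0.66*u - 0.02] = -26.0*u^3 + 12.6*u^2 + 4.7*u - 0.66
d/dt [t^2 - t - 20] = 2*t - 1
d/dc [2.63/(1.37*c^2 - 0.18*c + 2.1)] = (0.4734 - 7.2062*c)/(1.37*c^2 - 0.18*c + 2.1)^2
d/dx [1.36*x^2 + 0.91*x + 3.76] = 2.72*x + 0.91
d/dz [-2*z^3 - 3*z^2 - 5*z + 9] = -6*z^2 - 6*z - 5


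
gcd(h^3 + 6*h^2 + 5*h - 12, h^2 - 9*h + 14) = 1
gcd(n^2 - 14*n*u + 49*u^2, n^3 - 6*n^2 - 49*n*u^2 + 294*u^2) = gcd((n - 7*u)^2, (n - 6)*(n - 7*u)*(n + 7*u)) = -n + 7*u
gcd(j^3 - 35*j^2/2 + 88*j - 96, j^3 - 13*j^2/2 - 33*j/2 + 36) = j^2 - 19*j/2 + 12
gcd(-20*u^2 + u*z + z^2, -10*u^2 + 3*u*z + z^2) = 5*u + z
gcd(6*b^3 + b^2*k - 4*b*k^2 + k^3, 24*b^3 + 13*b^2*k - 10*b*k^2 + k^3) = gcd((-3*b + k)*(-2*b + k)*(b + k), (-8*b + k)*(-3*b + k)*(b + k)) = 3*b^2 + 2*b*k - k^2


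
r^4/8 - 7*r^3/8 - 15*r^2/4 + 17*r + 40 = (r/4 + 1)*(r/2 + 1)*(r - 8)*(r - 5)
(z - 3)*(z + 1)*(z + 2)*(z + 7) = z^4 + 7*z^3 - 7*z^2 - 55*z - 42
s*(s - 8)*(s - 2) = s^3 - 10*s^2 + 16*s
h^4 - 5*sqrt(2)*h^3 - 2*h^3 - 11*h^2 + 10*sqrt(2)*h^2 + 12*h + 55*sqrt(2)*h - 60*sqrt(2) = (h - 4)*(h - 1)*(h + 3)*(h - 5*sqrt(2))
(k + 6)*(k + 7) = k^2 + 13*k + 42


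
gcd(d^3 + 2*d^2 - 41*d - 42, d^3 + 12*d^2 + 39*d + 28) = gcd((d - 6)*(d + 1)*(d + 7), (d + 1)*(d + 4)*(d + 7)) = d^2 + 8*d + 7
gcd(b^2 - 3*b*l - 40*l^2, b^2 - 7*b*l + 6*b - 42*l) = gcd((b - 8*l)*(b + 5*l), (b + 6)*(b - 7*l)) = 1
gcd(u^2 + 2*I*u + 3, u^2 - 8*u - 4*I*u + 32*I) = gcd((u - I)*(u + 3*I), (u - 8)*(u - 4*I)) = 1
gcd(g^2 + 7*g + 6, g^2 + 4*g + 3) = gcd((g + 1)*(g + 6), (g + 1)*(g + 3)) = g + 1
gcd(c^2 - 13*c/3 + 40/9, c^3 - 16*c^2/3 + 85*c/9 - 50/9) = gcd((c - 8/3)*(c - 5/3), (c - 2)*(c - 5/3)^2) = c - 5/3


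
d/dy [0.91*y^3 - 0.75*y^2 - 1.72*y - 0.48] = 2.73*y^2 - 1.5*y - 1.72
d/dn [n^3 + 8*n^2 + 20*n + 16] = 3*n^2 + 16*n + 20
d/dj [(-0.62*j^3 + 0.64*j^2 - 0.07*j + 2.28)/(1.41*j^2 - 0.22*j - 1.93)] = (-0.8742*j^4 + 0.2728*j^3 + 3.5477*j^2 - 8.9*j + 0.6367)/(1.9881*j^4 - 0.6204*j^3 - 5.3942*j^2 + 0.8492*j + 3.7249)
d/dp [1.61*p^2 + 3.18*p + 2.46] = 3.22*p + 3.18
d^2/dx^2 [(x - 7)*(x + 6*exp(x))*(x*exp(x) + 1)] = x^3*exp(x) + 24*x^2*exp(2*x) - x^2*exp(x) - 120*x*exp(2*x) - 16*x*exp(x) - 156*exp(2*x) - 44*exp(x) + 2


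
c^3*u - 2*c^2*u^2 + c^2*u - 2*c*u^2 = c*(c - 2*u)*(c*u + u)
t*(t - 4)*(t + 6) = t^3 + 2*t^2 - 24*t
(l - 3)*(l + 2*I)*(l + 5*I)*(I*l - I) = I*l^4 - 7*l^3 - 4*I*l^3 + 28*l^2 - 7*I*l^2 - 21*l + 40*I*l - 30*I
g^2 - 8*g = g*(g - 8)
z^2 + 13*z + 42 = (z + 6)*(z + 7)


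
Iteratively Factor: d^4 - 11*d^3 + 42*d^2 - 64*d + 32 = (d - 2)*(d^3 - 9*d^2 + 24*d - 16) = (d - 4)*(d - 2)*(d^2 - 5*d + 4) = (d - 4)*(d - 2)*(d - 1)*(d - 4)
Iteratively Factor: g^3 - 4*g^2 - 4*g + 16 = (g + 2)*(g^2 - 6*g + 8) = (g - 2)*(g + 2)*(g - 4)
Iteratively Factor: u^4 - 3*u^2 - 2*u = (u + 1)*(u^3 - u^2 - 2*u) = (u + 1)^2*(u^2 - 2*u) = u*(u + 1)^2*(u - 2)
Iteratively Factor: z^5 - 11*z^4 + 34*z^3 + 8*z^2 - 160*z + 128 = (z - 4)*(z^4 - 7*z^3 + 6*z^2 + 32*z - 32) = (z - 4)*(z + 2)*(z^3 - 9*z^2 + 24*z - 16) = (z - 4)^2*(z + 2)*(z^2 - 5*z + 4) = (z - 4)^2*(z - 1)*(z + 2)*(z - 4)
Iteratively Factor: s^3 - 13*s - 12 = (s - 4)*(s^2 + 4*s + 3) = (s - 4)*(s + 1)*(s + 3)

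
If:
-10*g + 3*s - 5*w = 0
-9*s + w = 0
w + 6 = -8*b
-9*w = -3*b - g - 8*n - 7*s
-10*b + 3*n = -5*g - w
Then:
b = -462/1061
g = 1246/1061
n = -8180/3183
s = -890/3183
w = -2670/1061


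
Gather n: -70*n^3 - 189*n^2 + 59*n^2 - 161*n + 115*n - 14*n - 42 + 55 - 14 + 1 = -70*n^3 - 130*n^2 - 60*n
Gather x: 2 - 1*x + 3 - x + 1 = 6 - 2*x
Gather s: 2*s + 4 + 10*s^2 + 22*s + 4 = 10*s^2 + 24*s + 8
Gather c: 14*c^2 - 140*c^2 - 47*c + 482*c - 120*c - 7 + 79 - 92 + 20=-126*c^2 + 315*c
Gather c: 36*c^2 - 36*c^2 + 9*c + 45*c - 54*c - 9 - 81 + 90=0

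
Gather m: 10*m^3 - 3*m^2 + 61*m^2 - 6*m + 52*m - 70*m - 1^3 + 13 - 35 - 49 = 10*m^3 + 58*m^2 - 24*m - 72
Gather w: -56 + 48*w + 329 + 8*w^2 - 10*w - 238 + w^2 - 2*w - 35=9*w^2 + 36*w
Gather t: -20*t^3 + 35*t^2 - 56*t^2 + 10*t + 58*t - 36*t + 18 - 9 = -20*t^3 - 21*t^2 + 32*t + 9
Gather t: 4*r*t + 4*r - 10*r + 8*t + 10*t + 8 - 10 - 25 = -6*r + t*(4*r + 18) - 27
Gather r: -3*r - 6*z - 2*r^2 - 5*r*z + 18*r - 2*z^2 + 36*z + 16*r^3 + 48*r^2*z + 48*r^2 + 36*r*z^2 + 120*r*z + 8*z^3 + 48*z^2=16*r^3 + r^2*(48*z + 46) + r*(36*z^2 + 115*z + 15) + 8*z^3 + 46*z^2 + 30*z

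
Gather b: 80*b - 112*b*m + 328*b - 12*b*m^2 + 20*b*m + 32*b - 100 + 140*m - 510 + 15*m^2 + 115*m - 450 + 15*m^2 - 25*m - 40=b*(-12*m^2 - 92*m + 440) + 30*m^2 + 230*m - 1100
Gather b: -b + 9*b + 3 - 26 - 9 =8*b - 32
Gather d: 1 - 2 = -1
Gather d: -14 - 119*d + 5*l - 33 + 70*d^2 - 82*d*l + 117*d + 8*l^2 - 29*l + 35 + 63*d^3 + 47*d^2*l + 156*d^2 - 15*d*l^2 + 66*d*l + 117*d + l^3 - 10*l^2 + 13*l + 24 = 63*d^3 + d^2*(47*l + 226) + d*(-15*l^2 - 16*l + 115) + l^3 - 2*l^2 - 11*l + 12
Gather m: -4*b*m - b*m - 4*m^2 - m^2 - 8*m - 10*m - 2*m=-5*m^2 + m*(-5*b - 20)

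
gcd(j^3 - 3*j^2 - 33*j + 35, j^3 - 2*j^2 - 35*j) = j^2 - 2*j - 35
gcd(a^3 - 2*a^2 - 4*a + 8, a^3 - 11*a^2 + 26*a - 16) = a - 2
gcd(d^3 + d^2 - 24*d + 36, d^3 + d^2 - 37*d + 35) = 1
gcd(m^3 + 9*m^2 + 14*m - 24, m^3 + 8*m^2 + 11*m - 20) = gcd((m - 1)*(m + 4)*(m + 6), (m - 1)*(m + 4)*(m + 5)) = m^2 + 3*m - 4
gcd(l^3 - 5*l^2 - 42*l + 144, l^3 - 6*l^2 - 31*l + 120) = l^2 - 11*l + 24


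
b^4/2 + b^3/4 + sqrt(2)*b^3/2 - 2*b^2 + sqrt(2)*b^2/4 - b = b*(b/2 + sqrt(2))*(b + 1/2)*(b - sqrt(2))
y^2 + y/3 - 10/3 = (y - 5/3)*(y + 2)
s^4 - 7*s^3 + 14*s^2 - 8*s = s*(s - 4)*(s - 2)*(s - 1)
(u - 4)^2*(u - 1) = u^3 - 9*u^2 + 24*u - 16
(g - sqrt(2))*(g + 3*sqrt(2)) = g^2 + 2*sqrt(2)*g - 6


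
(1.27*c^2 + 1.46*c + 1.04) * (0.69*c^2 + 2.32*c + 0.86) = 0.8763*c^4 + 3.9538*c^3 + 5.197*c^2 + 3.6684*c + 0.8944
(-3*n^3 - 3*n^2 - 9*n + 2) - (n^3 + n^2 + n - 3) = -4*n^3 - 4*n^2 - 10*n + 5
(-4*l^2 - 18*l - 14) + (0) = -4*l^2 - 18*l - 14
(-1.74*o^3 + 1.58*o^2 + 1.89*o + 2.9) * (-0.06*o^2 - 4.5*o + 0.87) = 0.1044*o^5 + 7.7352*o^4 - 8.7372*o^3 - 7.3044*o^2 - 11.4057*o + 2.523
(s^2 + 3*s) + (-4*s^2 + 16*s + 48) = -3*s^2 + 19*s + 48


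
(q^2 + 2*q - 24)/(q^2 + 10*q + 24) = (q - 4)/(q + 4)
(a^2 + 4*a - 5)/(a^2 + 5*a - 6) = (a + 5)/(a + 6)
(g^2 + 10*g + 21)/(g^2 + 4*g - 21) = (g + 3)/(g - 3)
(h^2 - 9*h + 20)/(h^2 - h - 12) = (h - 5)/(h + 3)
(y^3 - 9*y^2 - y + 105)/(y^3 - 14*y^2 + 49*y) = (y^2 - 2*y - 15)/(y*(y - 7))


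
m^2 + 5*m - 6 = (m - 1)*(m + 6)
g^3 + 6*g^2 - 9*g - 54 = (g - 3)*(g + 3)*(g + 6)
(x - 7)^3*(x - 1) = x^4 - 22*x^3 + 168*x^2 - 490*x + 343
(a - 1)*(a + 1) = a^2 - 1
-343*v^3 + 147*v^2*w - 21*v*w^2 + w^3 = (-7*v + w)^3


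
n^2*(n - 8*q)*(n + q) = n^4 - 7*n^3*q - 8*n^2*q^2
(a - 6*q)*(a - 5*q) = a^2 - 11*a*q + 30*q^2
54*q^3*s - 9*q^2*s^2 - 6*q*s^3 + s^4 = s*(-6*q + s)*(-3*q + s)*(3*q + s)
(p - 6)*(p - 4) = p^2 - 10*p + 24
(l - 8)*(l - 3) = l^2 - 11*l + 24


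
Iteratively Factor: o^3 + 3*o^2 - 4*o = (o - 1)*(o^2 + 4*o) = (o - 1)*(o + 4)*(o)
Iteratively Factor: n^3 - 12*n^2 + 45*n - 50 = (n - 5)*(n^2 - 7*n + 10) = (n - 5)^2*(n - 2)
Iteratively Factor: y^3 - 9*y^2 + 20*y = (y - 5)*(y^2 - 4*y) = (y - 5)*(y - 4)*(y)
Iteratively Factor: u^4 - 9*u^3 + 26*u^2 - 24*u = (u - 2)*(u^3 - 7*u^2 + 12*u) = (u - 3)*(u - 2)*(u^2 - 4*u) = u*(u - 3)*(u - 2)*(u - 4)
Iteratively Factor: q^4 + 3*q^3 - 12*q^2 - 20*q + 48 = (q - 2)*(q^3 + 5*q^2 - 2*q - 24) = (q - 2)*(q + 4)*(q^2 + q - 6) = (q - 2)^2*(q + 4)*(q + 3)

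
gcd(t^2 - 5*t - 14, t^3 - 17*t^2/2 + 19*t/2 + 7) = t - 7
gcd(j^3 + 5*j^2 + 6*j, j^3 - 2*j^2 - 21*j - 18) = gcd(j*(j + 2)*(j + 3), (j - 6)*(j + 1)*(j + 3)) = j + 3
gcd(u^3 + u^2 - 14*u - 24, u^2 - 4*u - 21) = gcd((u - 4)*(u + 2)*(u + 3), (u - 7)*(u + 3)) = u + 3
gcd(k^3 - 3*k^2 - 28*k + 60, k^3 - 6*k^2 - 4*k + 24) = k^2 - 8*k + 12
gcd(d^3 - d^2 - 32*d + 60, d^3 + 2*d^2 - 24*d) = d + 6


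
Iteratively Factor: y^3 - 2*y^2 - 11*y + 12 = (y + 3)*(y^2 - 5*y + 4) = (y - 1)*(y + 3)*(y - 4)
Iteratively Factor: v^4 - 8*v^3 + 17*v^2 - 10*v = (v - 5)*(v^3 - 3*v^2 + 2*v) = (v - 5)*(v - 1)*(v^2 - 2*v) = v*(v - 5)*(v - 1)*(v - 2)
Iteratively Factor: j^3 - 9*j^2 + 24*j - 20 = (j - 5)*(j^2 - 4*j + 4) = (j - 5)*(j - 2)*(j - 2)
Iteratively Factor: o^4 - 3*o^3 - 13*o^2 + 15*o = (o)*(o^3 - 3*o^2 - 13*o + 15) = o*(o - 5)*(o^2 + 2*o - 3) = o*(o - 5)*(o - 1)*(o + 3)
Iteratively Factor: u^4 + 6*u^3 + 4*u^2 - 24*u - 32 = (u + 2)*(u^3 + 4*u^2 - 4*u - 16) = (u + 2)*(u + 4)*(u^2 - 4) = (u + 2)^2*(u + 4)*(u - 2)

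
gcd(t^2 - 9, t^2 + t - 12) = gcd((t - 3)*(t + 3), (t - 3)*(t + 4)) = t - 3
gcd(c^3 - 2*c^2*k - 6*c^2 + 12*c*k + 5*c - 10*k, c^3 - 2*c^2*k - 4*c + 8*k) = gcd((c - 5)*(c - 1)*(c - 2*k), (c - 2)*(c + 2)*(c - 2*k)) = c - 2*k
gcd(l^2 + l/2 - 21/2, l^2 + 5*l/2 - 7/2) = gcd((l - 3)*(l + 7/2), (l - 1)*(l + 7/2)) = l + 7/2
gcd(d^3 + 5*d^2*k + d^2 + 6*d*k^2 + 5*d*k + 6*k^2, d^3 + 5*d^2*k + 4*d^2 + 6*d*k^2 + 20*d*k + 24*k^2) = d^2 + 5*d*k + 6*k^2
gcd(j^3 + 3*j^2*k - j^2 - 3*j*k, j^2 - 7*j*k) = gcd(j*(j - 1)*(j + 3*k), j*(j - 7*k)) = j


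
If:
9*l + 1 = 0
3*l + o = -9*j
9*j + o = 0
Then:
No Solution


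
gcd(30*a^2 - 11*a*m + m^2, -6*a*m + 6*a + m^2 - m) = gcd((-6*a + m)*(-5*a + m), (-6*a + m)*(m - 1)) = 6*a - m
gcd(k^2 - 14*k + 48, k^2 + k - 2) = 1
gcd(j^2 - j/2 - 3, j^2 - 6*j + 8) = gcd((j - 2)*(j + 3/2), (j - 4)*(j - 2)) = j - 2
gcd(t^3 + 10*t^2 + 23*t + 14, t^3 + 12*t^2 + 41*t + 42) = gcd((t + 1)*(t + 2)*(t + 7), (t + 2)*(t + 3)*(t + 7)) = t^2 + 9*t + 14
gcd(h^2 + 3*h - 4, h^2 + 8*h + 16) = h + 4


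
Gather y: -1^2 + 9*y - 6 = 9*y - 7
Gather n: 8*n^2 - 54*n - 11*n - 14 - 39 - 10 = 8*n^2 - 65*n - 63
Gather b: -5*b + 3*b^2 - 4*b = 3*b^2 - 9*b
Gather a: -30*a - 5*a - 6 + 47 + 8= 49 - 35*a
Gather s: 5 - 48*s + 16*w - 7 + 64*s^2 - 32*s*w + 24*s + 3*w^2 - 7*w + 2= 64*s^2 + s*(-32*w - 24) + 3*w^2 + 9*w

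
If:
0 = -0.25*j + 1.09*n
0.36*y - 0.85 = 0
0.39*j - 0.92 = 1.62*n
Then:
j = 49.89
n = 11.44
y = 2.36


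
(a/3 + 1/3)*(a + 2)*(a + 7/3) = a^3/3 + 16*a^2/9 + 3*a + 14/9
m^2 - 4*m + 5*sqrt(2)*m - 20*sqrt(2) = (m - 4)*(m + 5*sqrt(2))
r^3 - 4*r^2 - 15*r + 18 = (r - 6)*(r - 1)*(r + 3)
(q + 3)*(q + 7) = q^2 + 10*q + 21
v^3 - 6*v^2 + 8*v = v*(v - 4)*(v - 2)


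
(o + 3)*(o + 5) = o^2 + 8*o + 15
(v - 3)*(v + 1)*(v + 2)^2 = v^4 + 2*v^3 - 7*v^2 - 20*v - 12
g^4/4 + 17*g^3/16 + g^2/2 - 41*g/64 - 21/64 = (g/4 + 1/4)*(g - 3/4)*(g + 1/2)*(g + 7/2)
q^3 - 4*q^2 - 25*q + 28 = (q - 7)*(q - 1)*(q + 4)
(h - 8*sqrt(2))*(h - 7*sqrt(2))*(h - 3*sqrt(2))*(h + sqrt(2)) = h^4 - 17*sqrt(2)*h^3 + 166*h^2 - 134*sqrt(2)*h - 672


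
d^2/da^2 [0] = 0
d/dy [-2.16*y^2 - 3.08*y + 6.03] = -4.32*y - 3.08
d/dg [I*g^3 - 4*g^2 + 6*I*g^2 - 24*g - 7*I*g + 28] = 3*I*g^2 + g*(-8 + 12*I) - 24 - 7*I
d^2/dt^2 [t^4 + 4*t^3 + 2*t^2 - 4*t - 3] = 12*t^2 + 24*t + 4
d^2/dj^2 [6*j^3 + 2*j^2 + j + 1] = 36*j + 4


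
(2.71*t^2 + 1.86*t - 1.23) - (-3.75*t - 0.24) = 2.71*t^2 + 5.61*t - 0.99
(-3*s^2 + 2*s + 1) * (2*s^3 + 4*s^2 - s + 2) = -6*s^5 - 8*s^4 + 13*s^3 - 4*s^2 + 3*s + 2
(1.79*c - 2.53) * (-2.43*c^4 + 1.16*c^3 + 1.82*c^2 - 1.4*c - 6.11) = -4.3497*c^5 + 8.2243*c^4 + 0.323*c^3 - 7.1106*c^2 - 7.3949*c + 15.4583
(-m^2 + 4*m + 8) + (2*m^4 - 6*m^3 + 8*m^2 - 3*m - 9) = 2*m^4 - 6*m^3 + 7*m^2 + m - 1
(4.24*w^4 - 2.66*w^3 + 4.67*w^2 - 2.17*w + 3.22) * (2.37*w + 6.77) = 10.0488*w^5 + 22.4006*w^4 - 6.9403*w^3 + 26.473*w^2 - 7.0595*w + 21.7994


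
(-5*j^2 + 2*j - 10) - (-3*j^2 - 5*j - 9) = -2*j^2 + 7*j - 1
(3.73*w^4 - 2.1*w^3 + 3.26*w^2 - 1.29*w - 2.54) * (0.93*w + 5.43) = 3.4689*w^5 + 18.3009*w^4 - 8.3712*w^3 + 16.5021*w^2 - 9.3669*w - 13.7922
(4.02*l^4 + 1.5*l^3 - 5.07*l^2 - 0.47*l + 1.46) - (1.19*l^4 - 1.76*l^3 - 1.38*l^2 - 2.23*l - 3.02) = 2.83*l^4 + 3.26*l^3 - 3.69*l^2 + 1.76*l + 4.48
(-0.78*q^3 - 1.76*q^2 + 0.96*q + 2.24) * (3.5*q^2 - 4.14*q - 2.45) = -2.73*q^5 - 2.9308*q^4 + 12.5574*q^3 + 8.1776*q^2 - 11.6256*q - 5.488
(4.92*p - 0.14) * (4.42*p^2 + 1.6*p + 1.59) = 21.7464*p^3 + 7.2532*p^2 + 7.5988*p - 0.2226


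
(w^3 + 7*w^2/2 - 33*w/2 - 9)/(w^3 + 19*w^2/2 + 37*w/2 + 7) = (w^2 + 3*w - 18)/(w^2 + 9*w + 14)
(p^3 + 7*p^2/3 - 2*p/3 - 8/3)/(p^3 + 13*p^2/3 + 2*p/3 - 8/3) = (3*p^3 + 7*p^2 - 2*p - 8)/(3*p^3 + 13*p^2 + 2*p - 8)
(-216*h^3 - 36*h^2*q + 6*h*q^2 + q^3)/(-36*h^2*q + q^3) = (6*h + q)/q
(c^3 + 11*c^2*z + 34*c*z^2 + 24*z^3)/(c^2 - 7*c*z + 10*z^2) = (c^3 + 11*c^2*z + 34*c*z^2 + 24*z^3)/(c^2 - 7*c*z + 10*z^2)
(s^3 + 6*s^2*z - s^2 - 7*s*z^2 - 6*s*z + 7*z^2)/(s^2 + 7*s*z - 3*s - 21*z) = (s^2 - s*z - s + z)/(s - 3)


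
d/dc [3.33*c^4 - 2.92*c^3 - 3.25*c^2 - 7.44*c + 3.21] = 13.32*c^3 - 8.76*c^2 - 6.5*c - 7.44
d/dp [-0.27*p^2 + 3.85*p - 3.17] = 3.85 - 0.54*p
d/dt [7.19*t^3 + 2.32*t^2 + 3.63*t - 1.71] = 21.57*t^2 + 4.64*t + 3.63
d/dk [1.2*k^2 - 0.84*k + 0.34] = 2.4*k - 0.84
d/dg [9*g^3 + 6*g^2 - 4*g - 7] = 27*g^2 + 12*g - 4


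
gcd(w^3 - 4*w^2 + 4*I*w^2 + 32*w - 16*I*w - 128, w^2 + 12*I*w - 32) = w + 8*I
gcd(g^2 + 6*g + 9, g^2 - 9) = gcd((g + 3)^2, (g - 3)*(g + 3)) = g + 3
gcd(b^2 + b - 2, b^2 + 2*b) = b + 2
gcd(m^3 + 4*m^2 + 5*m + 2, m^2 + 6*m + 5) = m + 1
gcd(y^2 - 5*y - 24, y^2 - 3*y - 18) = y + 3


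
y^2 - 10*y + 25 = (y - 5)^2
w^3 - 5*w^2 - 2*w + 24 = (w - 4)*(w - 3)*(w + 2)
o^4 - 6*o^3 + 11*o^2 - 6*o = o*(o - 3)*(o - 2)*(o - 1)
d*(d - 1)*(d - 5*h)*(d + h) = d^4 - 4*d^3*h - d^3 - 5*d^2*h^2 + 4*d^2*h + 5*d*h^2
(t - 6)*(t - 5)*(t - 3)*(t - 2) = t^4 - 16*t^3 + 91*t^2 - 216*t + 180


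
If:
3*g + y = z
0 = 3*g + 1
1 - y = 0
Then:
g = -1/3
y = 1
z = 0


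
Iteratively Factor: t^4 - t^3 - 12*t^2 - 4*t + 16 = (t + 2)*(t^3 - 3*t^2 - 6*t + 8) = (t - 4)*(t + 2)*(t^2 + t - 2) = (t - 4)*(t - 1)*(t + 2)*(t + 2)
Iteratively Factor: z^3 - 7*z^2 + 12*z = (z - 3)*(z^2 - 4*z) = z*(z - 3)*(z - 4)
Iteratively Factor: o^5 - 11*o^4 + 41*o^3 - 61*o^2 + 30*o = (o - 5)*(o^4 - 6*o^3 + 11*o^2 - 6*o) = (o - 5)*(o - 3)*(o^3 - 3*o^2 + 2*o) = (o - 5)*(o - 3)*(o - 2)*(o^2 - o) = o*(o - 5)*(o - 3)*(o - 2)*(o - 1)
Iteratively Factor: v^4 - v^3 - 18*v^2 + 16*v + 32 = (v + 1)*(v^3 - 2*v^2 - 16*v + 32) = (v + 1)*(v + 4)*(v^2 - 6*v + 8) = (v - 2)*(v + 1)*(v + 4)*(v - 4)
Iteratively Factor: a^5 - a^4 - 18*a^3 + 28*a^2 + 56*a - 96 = (a - 2)*(a^4 + a^3 - 16*a^2 - 4*a + 48) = (a - 2)*(a + 4)*(a^3 - 3*a^2 - 4*a + 12) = (a - 3)*(a - 2)*(a + 4)*(a^2 - 4) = (a - 3)*(a - 2)^2*(a + 4)*(a + 2)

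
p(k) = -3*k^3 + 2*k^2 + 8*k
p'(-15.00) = -2077.00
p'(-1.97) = -34.81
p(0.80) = 6.14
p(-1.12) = -2.24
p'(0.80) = 5.44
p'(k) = -9*k^2 + 4*k + 8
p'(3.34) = -79.04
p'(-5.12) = -248.41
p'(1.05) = 2.28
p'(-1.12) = -7.77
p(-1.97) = 14.94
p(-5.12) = 414.12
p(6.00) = -528.00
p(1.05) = 7.13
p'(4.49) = -155.48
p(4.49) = -195.32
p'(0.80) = 5.44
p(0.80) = 6.14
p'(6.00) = -292.00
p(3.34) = -62.75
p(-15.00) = 10455.00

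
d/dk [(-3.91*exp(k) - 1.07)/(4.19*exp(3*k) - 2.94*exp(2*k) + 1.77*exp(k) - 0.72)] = (32.7658*exp(3*k) + 1.9545*exp(2*k) - 6.2916*exp(k) + 4.7091)*exp(k)/(17.5561*exp(6*k) - 24.6372*exp(5*k) + 23.4762*exp(4*k) - 16.4412*exp(3*k) + 7.3665*exp(2*k) - 2.5488*exp(k) + 0.5184)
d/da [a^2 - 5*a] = 2*a - 5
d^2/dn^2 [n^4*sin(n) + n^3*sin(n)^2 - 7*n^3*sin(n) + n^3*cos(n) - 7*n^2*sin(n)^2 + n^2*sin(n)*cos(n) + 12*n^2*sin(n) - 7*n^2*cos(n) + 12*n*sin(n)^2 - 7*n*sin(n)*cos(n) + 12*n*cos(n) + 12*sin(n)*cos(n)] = -n^4*sin(n) + 7*sqrt(2)*n^3*sin(n + pi/4) + 2*n^3*cos(2*n) - 6*n^2*sin(n) + 4*n^2*sin(2*n) - 35*n^2*cos(n) - 14*n^2*cos(2*n) - 14*n*sin(n) - 14*n*sin(2*n) + 42*n*cos(n) + 25*n*cos(2*n) + 3*n + sin(2*n) - 14*cos(n) - 7*cos(2*n) - 7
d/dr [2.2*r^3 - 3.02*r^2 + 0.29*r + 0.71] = 6.6*r^2 - 6.04*r + 0.29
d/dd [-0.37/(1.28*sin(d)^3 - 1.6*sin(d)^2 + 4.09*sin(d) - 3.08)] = (1.4208*sin(d)^2 - 1.184*sin(d) + 1.5133)*cos(d)/(1.28*sin(d)^3 - 1.6*sin(d)^2 + 4.09*sin(d) - 3.08)^2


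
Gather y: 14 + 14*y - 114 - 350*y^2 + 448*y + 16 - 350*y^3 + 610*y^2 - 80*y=-350*y^3 + 260*y^2 + 382*y - 84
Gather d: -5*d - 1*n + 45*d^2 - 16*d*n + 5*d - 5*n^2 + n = 45*d^2 - 16*d*n - 5*n^2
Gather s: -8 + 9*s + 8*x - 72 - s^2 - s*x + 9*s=-s^2 + s*(18 - x) + 8*x - 80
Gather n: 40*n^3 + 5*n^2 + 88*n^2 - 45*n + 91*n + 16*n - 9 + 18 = 40*n^3 + 93*n^2 + 62*n + 9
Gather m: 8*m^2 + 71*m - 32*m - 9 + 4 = 8*m^2 + 39*m - 5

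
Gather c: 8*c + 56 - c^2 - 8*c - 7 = 49 - c^2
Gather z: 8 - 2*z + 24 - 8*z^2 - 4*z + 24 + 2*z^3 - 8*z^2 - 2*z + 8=2*z^3 - 16*z^2 - 8*z + 64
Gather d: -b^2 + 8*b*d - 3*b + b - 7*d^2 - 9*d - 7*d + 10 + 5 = -b^2 - 2*b - 7*d^2 + d*(8*b - 16) + 15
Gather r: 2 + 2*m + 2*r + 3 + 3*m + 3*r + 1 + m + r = 6*m + 6*r + 6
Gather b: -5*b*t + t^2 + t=-5*b*t + t^2 + t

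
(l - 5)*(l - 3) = l^2 - 8*l + 15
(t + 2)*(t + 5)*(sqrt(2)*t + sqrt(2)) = sqrt(2)*t^3 + 8*sqrt(2)*t^2 + 17*sqrt(2)*t + 10*sqrt(2)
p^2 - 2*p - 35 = (p - 7)*(p + 5)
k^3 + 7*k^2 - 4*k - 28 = (k - 2)*(k + 2)*(k + 7)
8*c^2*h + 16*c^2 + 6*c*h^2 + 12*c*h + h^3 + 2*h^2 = (2*c + h)*(4*c + h)*(h + 2)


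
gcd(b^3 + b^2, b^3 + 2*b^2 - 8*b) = b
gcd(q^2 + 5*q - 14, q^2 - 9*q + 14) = q - 2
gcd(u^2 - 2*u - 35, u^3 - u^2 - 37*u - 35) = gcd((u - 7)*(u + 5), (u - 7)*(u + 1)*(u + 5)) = u^2 - 2*u - 35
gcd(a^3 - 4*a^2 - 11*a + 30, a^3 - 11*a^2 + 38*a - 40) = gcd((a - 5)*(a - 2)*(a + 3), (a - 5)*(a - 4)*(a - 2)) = a^2 - 7*a + 10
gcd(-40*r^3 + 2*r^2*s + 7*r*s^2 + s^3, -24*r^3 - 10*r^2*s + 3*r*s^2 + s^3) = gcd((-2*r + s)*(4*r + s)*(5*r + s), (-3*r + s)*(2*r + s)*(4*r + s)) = 4*r + s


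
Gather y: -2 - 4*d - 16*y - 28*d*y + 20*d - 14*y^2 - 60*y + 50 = 16*d - 14*y^2 + y*(-28*d - 76) + 48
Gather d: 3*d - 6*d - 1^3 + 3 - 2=-3*d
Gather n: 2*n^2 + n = 2*n^2 + n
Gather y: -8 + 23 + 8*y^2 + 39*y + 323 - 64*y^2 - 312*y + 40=-56*y^2 - 273*y + 378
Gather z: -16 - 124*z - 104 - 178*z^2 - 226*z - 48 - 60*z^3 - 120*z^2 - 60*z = -60*z^3 - 298*z^2 - 410*z - 168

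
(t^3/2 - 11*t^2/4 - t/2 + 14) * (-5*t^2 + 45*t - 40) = -5*t^5/2 + 145*t^4/4 - 565*t^3/4 + 35*t^2/2 + 650*t - 560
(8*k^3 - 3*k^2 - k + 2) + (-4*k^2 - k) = 8*k^3 - 7*k^2 - 2*k + 2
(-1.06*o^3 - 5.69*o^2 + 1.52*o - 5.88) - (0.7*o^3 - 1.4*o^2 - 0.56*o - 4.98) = -1.76*o^3 - 4.29*o^2 + 2.08*o - 0.899999999999999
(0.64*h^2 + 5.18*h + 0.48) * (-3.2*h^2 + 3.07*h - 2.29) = -2.048*h^4 - 14.6112*h^3 + 12.901*h^2 - 10.3886*h - 1.0992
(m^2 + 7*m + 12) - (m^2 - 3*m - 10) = 10*m + 22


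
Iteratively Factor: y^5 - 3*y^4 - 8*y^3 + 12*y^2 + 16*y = (y - 4)*(y^4 + y^3 - 4*y^2 - 4*y) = (y - 4)*(y + 1)*(y^3 - 4*y) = y*(y - 4)*(y + 1)*(y^2 - 4) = y*(y - 4)*(y + 1)*(y + 2)*(y - 2)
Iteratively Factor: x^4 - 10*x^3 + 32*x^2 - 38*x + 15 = (x - 1)*(x^3 - 9*x^2 + 23*x - 15) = (x - 5)*(x - 1)*(x^2 - 4*x + 3) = (x - 5)*(x - 1)^2*(x - 3)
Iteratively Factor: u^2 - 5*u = (u)*(u - 5)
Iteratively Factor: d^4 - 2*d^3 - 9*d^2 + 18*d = (d - 2)*(d^3 - 9*d) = (d - 3)*(d - 2)*(d^2 + 3*d) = d*(d - 3)*(d - 2)*(d + 3)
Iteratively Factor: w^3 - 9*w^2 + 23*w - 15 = (w - 3)*(w^2 - 6*w + 5) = (w - 3)*(w - 1)*(w - 5)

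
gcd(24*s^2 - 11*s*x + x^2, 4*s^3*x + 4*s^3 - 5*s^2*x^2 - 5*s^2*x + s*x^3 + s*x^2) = 1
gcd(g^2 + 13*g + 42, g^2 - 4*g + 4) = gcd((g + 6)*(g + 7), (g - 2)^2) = 1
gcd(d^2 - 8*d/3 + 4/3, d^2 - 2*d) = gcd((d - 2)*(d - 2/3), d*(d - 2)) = d - 2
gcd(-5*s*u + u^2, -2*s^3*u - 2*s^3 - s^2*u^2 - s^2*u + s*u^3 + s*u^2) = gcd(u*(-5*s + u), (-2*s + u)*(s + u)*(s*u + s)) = 1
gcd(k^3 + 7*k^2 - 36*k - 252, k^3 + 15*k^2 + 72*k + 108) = k + 6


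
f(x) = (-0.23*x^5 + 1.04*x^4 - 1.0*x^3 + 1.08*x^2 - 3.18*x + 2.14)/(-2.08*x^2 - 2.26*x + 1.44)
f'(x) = (4.16*x + 2.26)*(-0.23*x^5 + 1.04*x^4 - 1.0*x^3 + 1.08*x^2 - 3.18*x + 2.14)/(-2.08*x^2 - 2.26*x + 1.44)^2 + (-1.15*x^4 + 4.16*x^3 - 3.0*x^2 + 2.16*x - 3.18)/(-2.08*x^2 - 2.26*x + 1.44)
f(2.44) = -0.20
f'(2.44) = -0.09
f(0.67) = -0.37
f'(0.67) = 3.89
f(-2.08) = -17.79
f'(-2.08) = -11.94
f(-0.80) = 3.33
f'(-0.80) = -6.78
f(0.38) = 3.75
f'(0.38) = 42.04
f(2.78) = -0.20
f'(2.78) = 0.11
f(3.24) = -0.06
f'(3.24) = 0.50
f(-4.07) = -26.98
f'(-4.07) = 10.99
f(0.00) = 1.49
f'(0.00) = 0.12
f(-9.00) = -144.87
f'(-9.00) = 39.18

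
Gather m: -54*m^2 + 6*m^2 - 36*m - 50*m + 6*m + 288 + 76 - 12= -48*m^2 - 80*m + 352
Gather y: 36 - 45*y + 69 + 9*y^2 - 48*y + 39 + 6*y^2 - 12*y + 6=15*y^2 - 105*y + 150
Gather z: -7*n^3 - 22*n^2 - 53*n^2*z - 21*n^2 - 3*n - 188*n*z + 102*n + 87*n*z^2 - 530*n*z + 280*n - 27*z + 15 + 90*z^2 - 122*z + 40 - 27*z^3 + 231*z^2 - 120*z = -7*n^3 - 43*n^2 + 379*n - 27*z^3 + z^2*(87*n + 321) + z*(-53*n^2 - 718*n - 269) + 55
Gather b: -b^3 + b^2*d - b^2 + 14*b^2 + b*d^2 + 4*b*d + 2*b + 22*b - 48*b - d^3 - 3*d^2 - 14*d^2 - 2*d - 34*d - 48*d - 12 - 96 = -b^3 + b^2*(d + 13) + b*(d^2 + 4*d - 24) - d^3 - 17*d^2 - 84*d - 108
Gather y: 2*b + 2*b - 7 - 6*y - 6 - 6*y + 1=4*b - 12*y - 12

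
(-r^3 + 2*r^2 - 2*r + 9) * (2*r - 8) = -2*r^4 + 12*r^3 - 20*r^2 + 34*r - 72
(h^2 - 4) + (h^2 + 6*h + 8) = 2*h^2 + 6*h + 4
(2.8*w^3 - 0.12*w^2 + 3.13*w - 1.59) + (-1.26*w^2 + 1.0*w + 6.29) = 2.8*w^3 - 1.38*w^2 + 4.13*w + 4.7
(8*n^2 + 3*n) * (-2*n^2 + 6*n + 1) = -16*n^4 + 42*n^3 + 26*n^2 + 3*n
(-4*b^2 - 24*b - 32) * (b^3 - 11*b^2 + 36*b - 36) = -4*b^5 + 20*b^4 + 88*b^3 - 368*b^2 - 288*b + 1152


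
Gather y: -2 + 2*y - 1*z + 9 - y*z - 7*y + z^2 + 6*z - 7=y*(-z - 5) + z^2 + 5*z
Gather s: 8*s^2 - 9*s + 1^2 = 8*s^2 - 9*s + 1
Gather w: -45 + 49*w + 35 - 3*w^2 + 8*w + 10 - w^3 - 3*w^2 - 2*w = -w^3 - 6*w^2 + 55*w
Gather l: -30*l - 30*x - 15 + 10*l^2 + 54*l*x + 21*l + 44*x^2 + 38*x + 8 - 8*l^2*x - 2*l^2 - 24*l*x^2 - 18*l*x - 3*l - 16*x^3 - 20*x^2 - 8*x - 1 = l^2*(8 - 8*x) + l*(-24*x^2 + 36*x - 12) - 16*x^3 + 24*x^2 - 8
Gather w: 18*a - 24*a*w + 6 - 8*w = 18*a + w*(-24*a - 8) + 6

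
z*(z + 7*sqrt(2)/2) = z^2 + 7*sqrt(2)*z/2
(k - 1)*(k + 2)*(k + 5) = k^3 + 6*k^2 + 3*k - 10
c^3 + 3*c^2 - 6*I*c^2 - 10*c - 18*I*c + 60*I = (c - 2)*(c + 5)*(c - 6*I)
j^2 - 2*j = j*(j - 2)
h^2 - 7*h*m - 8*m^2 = (h - 8*m)*(h + m)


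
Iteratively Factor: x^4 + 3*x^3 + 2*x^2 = (x)*(x^3 + 3*x^2 + 2*x) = x*(x + 1)*(x^2 + 2*x) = x^2*(x + 1)*(x + 2)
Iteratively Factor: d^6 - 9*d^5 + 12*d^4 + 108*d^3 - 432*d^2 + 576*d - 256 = (d + 4)*(d^5 - 13*d^4 + 64*d^3 - 148*d^2 + 160*d - 64) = (d - 1)*(d + 4)*(d^4 - 12*d^3 + 52*d^2 - 96*d + 64) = (d - 2)*(d - 1)*(d + 4)*(d^3 - 10*d^2 + 32*d - 32) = (d - 4)*(d - 2)*(d - 1)*(d + 4)*(d^2 - 6*d + 8) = (d - 4)*(d - 2)^2*(d - 1)*(d + 4)*(d - 4)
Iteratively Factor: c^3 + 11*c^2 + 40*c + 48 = (c + 4)*(c^2 + 7*c + 12) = (c + 3)*(c + 4)*(c + 4)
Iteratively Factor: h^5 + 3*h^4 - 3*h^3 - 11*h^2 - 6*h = (h + 3)*(h^4 - 3*h^2 - 2*h) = (h - 2)*(h + 3)*(h^3 + 2*h^2 + h) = h*(h - 2)*(h + 3)*(h^2 + 2*h + 1) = h*(h - 2)*(h + 1)*(h + 3)*(h + 1)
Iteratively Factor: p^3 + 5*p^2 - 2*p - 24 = (p + 3)*(p^2 + 2*p - 8) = (p + 3)*(p + 4)*(p - 2)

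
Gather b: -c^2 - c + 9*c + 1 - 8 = -c^2 + 8*c - 7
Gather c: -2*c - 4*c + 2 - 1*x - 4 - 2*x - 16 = -6*c - 3*x - 18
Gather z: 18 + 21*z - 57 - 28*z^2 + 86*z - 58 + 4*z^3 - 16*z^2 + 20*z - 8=4*z^3 - 44*z^2 + 127*z - 105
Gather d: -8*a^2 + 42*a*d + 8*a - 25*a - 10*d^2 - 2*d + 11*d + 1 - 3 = -8*a^2 - 17*a - 10*d^2 + d*(42*a + 9) - 2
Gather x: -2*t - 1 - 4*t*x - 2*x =-2*t + x*(-4*t - 2) - 1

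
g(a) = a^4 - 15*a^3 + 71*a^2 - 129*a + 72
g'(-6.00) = -3465.00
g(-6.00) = 7938.00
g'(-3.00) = -1068.00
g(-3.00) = 1584.00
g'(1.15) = -19.13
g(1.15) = -3.52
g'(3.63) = -15.17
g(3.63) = -4.56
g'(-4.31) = -1897.20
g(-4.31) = 3492.91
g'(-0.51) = -213.66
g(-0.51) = 158.31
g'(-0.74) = -260.34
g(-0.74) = 212.72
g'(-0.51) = -213.66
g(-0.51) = 158.31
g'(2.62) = 6.08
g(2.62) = -1.26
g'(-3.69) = -1466.68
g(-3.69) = 2453.80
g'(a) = 4*a^3 - 45*a^2 + 142*a - 129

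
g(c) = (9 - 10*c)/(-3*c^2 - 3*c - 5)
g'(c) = (9 - 10*c)*(6*c + 3)/(-3*c^2 - 3*c - 5)^2 - 10/(-3*c^2 - 3*c - 5)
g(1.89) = 0.46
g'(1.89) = 0.16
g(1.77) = 0.44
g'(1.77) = 0.20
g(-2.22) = -2.38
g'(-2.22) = -1.11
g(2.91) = 0.51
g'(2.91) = -0.01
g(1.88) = 0.46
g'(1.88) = 0.16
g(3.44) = 0.50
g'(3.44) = -0.04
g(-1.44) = -3.39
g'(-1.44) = -1.32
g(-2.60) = -2.00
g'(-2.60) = -0.87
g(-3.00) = -1.70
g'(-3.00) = -0.67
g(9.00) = 0.29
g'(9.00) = -0.02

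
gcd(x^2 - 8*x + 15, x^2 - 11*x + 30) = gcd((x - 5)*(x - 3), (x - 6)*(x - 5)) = x - 5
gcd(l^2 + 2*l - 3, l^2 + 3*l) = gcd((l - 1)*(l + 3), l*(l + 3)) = l + 3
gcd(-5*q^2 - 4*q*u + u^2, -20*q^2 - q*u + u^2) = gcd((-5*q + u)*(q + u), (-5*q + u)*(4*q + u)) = 5*q - u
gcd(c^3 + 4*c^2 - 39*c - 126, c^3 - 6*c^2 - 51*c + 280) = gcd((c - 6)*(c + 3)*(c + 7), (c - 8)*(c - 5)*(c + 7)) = c + 7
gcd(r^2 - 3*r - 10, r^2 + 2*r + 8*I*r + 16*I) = r + 2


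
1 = 1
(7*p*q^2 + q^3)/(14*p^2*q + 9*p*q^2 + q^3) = q/(2*p + q)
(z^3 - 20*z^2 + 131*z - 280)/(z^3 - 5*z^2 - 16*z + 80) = (z^2 - 15*z + 56)/(z^2 - 16)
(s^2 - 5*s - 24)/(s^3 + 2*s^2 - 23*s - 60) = (s - 8)/(s^2 - s - 20)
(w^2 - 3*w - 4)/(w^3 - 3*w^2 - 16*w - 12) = (w - 4)/(w^2 - 4*w - 12)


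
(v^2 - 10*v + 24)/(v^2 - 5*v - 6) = (v - 4)/(v + 1)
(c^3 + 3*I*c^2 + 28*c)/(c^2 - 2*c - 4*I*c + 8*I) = c*(c + 7*I)/(c - 2)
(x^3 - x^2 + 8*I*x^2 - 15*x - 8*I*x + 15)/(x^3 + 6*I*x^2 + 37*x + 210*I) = (x^2 + x*(-1 + 3*I) - 3*I)/(x^2 + I*x + 42)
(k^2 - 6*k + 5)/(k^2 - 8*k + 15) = (k - 1)/(k - 3)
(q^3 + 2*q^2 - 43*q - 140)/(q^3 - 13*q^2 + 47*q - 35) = (q^2 + 9*q + 20)/(q^2 - 6*q + 5)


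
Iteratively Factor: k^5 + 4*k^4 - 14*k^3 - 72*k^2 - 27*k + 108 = (k + 3)*(k^4 + k^3 - 17*k^2 - 21*k + 36) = (k + 3)^2*(k^3 - 2*k^2 - 11*k + 12) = (k + 3)^3*(k^2 - 5*k + 4) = (k - 4)*(k + 3)^3*(k - 1)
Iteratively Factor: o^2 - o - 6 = (o - 3)*(o + 2)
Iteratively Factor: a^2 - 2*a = (a - 2)*(a)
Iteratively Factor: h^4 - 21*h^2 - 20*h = (h + 1)*(h^3 - h^2 - 20*h) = h*(h + 1)*(h^2 - h - 20) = h*(h - 5)*(h + 1)*(h + 4)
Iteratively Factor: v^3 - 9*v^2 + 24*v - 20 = (v - 2)*(v^2 - 7*v + 10) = (v - 2)^2*(v - 5)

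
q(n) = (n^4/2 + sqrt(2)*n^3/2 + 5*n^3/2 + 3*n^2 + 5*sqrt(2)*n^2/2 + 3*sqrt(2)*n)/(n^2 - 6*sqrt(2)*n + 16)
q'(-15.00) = -8.46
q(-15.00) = 43.16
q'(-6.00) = -1.23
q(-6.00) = 1.60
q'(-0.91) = -0.06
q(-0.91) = -0.02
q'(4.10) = -144.90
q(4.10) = -247.31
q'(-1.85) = 0.01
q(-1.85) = 0.00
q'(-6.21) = -1.36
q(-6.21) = 1.88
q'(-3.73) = -0.21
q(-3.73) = 0.09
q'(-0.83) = -0.06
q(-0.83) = -0.03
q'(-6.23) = -1.37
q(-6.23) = 1.90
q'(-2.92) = -0.04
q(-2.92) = 0.00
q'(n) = (-2*n + 6*sqrt(2))*(n^4/2 + sqrt(2)*n^3/2 + 5*n^3/2 + 3*n^2 + 5*sqrt(2)*n^2/2 + 3*sqrt(2)*n)/(n^2 - 6*sqrt(2)*n + 16)^2 + (2*n^3 + 3*sqrt(2)*n^2/2 + 15*n^2/2 + 6*n + 5*sqrt(2)*n + 3*sqrt(2))/(n^2 - 6*sqrt(2)*n + 16) = (2*n^5 - 17*sqrt(2)*n^4 + 5*n^4 - 60*sqrt(2)*n^3 + 40*n^3 + 6*sqrt(2)*n^2 + 180*n^2 + 192*n + 160*sqrt(2)*n + 96*sqrt(2))/(2*(n^4 - 12*sqrt(2)*n^3 + 104*n^2 - 192*sqrt(2)*n + 256))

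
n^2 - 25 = (n - 5)*(n + 5)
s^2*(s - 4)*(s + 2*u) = s^4 + 2*s^3*u - 4*s^3 - 8*s^2*u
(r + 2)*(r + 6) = r^2 + 8*r + 12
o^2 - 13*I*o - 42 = (o - 7*I)*(o - 6*I)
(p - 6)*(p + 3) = p^2 - 3*p - 18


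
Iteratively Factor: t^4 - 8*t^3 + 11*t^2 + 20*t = (t + 1)*(t^3 - 9*t^2 + 20*t) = (t - 5)*(t + 1)*(t^2 - 4*t) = (t - 5)*(t - 4)*(t + 1)*(t)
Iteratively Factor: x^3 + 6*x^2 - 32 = (x + 4)*(x^2 + 2*x - 8) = (x - 2)*(x + 4)*(x + 4)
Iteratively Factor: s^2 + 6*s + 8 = (s + 2)*(s + 4)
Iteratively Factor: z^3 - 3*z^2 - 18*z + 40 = (z - 5)*(z^2 + 2*z - 8) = (z - 5)*(z - 2)*(z + 4)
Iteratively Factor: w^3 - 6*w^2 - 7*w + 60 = (w + 3)*(w^2 - 9*w + 20) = (w - 4)*(w + 3)*(w - 5)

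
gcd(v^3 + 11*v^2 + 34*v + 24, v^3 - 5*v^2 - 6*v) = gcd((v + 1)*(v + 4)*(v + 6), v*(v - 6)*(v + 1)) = v + 1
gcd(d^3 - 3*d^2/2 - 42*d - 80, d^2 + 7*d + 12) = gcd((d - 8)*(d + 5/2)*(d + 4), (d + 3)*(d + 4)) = d + 4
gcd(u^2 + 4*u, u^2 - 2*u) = u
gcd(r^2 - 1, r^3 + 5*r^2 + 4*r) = r + 1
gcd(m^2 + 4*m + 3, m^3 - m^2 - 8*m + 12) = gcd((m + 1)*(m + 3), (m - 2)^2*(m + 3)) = m + 3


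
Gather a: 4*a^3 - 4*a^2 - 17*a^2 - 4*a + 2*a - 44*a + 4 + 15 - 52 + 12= 4*a^3 - 21*a^2 - 46*a - 21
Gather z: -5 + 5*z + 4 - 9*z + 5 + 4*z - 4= 0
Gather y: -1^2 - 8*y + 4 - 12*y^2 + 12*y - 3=-12*y^2 + 4*y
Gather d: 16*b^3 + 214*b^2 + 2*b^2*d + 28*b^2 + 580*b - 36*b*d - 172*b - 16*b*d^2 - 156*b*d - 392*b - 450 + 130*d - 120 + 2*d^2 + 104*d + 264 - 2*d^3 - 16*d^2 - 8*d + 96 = 16*b^3 + 242*b^2 + 16*b - 2*d^3 + d^2*(-16*b - 14) + d*(2*b^2 - 192*b + 226) - 210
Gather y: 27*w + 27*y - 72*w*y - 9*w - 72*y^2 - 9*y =18*w - 72*y^2 + y*(18 - 72*w)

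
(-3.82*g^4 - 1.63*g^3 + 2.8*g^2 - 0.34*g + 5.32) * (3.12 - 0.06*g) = 0.2292*g^5 - 11.8206*g^4 - 5.2536*g^3 + 8.7564*g^2 - 1.38*g + 16.5984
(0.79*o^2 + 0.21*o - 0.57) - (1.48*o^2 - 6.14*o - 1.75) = -0.69*o^2 + 6.35*o + 1.18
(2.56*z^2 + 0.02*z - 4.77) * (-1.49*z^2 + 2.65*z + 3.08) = -3.8144*z^4 + 6.7542*z^3 + 15.0451*z^2 - 12.5789*z - 14.6916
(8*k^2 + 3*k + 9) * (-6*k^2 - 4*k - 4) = -48*k^4 - 50*k^3 - 98*k^2 - 48*k - 36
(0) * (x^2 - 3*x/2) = 0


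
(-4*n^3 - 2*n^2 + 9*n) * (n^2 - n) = -4*n^5 + 2*n^4 + 11*n^3 - 9*n^2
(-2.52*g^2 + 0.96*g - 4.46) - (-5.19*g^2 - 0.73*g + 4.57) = 2.67*g^2 + 1.69*g - 9.03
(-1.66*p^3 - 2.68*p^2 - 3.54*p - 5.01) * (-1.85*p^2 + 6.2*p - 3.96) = 3.071*p^5 - 5.334*p^4 - 3.4934*p^3 - 2.0667*p^2 - 17.0436*p + 19.8396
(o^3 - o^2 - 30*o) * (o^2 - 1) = o^5 - o^4 - 31*o^3 + o^2 + 30*o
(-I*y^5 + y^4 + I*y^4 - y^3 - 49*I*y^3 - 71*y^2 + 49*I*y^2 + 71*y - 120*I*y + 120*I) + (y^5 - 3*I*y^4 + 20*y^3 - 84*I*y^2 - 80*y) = y^5 - I*y^5 + y^4 - 2*I*y^4 + 19*y^3 - 49*I*y^3 - 71*y^2 - 35*I*y^2 - 9*y - 120*I*y + 120*I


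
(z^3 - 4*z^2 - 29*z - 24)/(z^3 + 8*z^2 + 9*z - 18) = (z^2 - 7*z - 8)/(z^2 + 5*z - 6)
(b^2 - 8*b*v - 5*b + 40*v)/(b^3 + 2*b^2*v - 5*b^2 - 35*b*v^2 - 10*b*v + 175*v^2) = (-b + 8*v)/(-b^2 - 2*b*v + 35*v^2)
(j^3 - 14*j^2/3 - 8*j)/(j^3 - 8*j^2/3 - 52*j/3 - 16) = j/(j + 2)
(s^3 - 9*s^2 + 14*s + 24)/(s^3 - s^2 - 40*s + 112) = (s^2 - 5*s - 6)/(s^2 + 3*s - 28)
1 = 1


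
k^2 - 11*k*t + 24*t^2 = (k - 8*t)*(k - 3*t)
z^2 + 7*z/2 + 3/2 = (z + 1/2)*(z + 3)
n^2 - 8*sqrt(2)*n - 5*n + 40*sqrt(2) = (n - 5)*(n - 8*sqrt(2))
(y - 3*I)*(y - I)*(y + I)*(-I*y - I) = -I*y^4 - 3*y^3 - I*y^3 - 3*y^2 - I*y^2 - 3*y - I*y - 3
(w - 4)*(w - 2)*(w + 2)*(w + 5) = w^4 + w^3 - 24*w^2 - 4*w + 80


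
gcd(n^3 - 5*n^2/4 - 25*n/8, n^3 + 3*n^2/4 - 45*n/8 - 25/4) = n^2 - 5*n/4 - 25/8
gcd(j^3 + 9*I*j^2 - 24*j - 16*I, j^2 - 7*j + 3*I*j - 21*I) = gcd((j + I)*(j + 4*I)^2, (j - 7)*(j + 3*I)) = 1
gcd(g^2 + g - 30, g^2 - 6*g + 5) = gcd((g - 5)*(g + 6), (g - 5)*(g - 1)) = g - 5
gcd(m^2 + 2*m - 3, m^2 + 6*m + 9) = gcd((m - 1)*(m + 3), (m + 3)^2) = m + 3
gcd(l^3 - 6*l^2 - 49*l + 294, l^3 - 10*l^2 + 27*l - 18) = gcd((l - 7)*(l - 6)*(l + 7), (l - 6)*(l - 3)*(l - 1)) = l - 6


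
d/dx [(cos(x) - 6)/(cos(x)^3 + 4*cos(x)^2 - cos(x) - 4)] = (-93*cos(x)/2 - 7*cos(2*x) + cos(3*x)/2 + 3)/((cos(x) + 4)^2*sin(x)^3)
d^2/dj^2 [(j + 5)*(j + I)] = 2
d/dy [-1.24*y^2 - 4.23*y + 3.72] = -2.48*y - 4.23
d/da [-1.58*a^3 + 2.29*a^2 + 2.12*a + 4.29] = -4.74*a^2 + 4.58*a + 2.12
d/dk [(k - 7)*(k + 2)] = 2*k - 5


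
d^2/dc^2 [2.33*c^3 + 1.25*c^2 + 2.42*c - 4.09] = 13.98*c + 2.5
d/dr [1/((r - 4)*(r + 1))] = (3 - 2*r)/(r^4 - 6*r^3 + r^2 + 24*r + 16)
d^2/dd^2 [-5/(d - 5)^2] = -30/(d - 5)^4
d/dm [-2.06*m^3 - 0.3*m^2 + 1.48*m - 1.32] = -6.18*m^2 - 0.6*m + 1.48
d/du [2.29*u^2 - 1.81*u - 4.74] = 4.58*u - 1.81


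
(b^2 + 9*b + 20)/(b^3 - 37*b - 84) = (b + 5)/(b^2 - 4*b - 21)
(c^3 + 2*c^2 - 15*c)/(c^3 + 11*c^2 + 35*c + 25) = c*(c - 3)/(c^2 + 6*c + 5)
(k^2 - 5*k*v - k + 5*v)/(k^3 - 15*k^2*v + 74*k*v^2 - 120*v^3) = (k - 1)/(k^2 - 10*k*v + 24*v^2)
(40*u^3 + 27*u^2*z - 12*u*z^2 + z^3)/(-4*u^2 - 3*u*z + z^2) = (40*u^2 - 13*u*z + z^2)/(-4*u + z)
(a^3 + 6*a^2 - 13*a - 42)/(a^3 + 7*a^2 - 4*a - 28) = (a - 3)/(a - 2)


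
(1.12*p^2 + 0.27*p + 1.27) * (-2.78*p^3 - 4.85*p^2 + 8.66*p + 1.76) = -3.1136*p^5 - 6.1826*p^4 + 4.8591*p^3 - 1.8501*p^2 + 11.4734*p + 2.2352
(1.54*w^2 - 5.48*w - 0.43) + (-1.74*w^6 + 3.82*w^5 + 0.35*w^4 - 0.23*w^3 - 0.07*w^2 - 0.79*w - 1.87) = -1.74*w^6 + 3.82*w^5 + 0.35*w^4 - 0.23*w^3 + 1.47*w^2 - 6.27*w - 2.3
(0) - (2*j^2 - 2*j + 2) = -2*j^2 + 2*j - 2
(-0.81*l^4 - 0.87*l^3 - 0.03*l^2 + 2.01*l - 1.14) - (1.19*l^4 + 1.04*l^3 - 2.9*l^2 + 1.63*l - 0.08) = -2.0*l^4 - 1.91*l^3 + 2.87*l^2 + 0.38*l - 1.06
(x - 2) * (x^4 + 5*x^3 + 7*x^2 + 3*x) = x^5 + 3*x^4 - 3*x^3 - 11*x^2 - 6*x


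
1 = 1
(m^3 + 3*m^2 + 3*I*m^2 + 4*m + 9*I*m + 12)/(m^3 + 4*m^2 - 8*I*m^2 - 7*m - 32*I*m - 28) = (m^2 + m*(3 + 4*I) + 12*I)/(m^2 + m*(4 - 7*I) - 28*I)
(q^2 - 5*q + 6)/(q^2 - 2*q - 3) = (q - 2)/(q + 1)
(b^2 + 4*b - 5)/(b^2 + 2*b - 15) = (b - 1)/(b - 3)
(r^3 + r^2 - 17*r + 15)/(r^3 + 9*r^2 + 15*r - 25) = (r - 3)/(r + 5)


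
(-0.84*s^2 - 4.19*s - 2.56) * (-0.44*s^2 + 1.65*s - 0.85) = 0.3696*s^4 + 0.4576*s^3 - 5.0731*s^2 - 0.6625*s + 2.176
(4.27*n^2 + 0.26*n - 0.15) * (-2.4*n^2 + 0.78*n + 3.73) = -10.248*n^4 + 2.7066*n^3 + 16.4899*n^2 + 0.8528*n - 0.5595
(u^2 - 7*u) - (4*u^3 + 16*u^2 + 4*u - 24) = -4*u^3 - 15*u^2 - 11*u + 24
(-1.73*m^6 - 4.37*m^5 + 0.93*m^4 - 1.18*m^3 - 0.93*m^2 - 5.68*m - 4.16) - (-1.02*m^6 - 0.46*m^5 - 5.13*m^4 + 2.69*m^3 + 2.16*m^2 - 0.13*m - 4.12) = -0.71*m^6 - 3.91*m^5 + 6.06*m^4 - 3.87*m^3 - 3.09*m^2 - 5.55*m - 0.04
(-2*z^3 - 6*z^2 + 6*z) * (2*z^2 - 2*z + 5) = -4*z^5 - 8*z^4 + 14*z^3 - 42*z^2 + 30*z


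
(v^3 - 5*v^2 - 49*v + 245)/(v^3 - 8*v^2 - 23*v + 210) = (v^2 + 2*v - 35)/(v^2 - v - 30)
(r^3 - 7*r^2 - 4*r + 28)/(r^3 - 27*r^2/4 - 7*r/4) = 4*(r^2 - 4)/(r*(4*r + 1))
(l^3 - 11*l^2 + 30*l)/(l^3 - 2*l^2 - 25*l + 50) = l*(l - 6)/(l^2 + 3*l - 10)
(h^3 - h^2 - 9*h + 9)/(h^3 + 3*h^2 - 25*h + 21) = (h + 3)/(h + 7)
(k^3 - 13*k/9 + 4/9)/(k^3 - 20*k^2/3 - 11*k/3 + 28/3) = (k - 1/3)/(k - 7)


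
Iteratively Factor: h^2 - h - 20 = (h + 4)*(h - 5)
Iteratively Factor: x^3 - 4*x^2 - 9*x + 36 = (x - 4)*(x^2 - 9) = (x - 4)*(x + 3)*(x - 3)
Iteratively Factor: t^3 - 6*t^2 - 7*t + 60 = (t + 3)*(t^2 - 9*t + 20) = (t - 5)*(t + 3)*(t - 4)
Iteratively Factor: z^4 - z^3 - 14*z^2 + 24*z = (z - 2)*(z^3 + z^2 - 12*z) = z*(z - 2)*(z^2 + z - 12) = z*(z - 2)*(z + 4)*(z - 3)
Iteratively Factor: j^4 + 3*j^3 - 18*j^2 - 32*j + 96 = (j - 3)*(j^3 + 6*j^2 - 32) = (j - 3)*(j + 4)*(j^2 + 2*j - 8) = (j - 3)*(j + 4)^2*(j - 2)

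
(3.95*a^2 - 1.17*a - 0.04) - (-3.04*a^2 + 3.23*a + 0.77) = 6.99*a^2 - 4.4*a - 0.81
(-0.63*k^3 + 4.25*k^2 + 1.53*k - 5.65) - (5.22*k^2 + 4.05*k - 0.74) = -0.63*k^3 - 0.97*k^2 - 2.52*k - 4.91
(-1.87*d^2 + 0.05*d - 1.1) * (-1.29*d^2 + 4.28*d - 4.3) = 2.4123*d^4 - 8.0681*d^3 + 9.674*d^2 - 4.923*d + 4.73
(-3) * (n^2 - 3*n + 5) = -3*n^2 + 9*n - 15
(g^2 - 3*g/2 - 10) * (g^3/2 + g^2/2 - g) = g^5/2 - g^4/4 - 27*g^3/4 - 7*g^2/2 + 10*g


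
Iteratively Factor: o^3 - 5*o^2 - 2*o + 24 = (o - 3)*(o^2 - 2*o - 8) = (o - 3)*(o + 2)*(o - 4)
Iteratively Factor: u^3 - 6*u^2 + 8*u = (u)*(u^2 - 6*u + 8) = u*(u - 2)*(u - 4)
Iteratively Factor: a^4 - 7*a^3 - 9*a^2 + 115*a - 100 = (a - 1)*(a^3 - 6*a^2 - 15*a + 100) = (a - 5)*(a - 1)*(a^2 - a - 20) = (a - 5)^2*(a - 1)*(a + 4)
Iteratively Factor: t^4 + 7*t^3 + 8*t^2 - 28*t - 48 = (t - 2)*(t^3 + 9*t^2 + 26*t + 24) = (t - 2)*(t + 2)*(t^2 + 7*t + 12) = (t - 2)*(t + 2)*(t + 3)*(t + 4)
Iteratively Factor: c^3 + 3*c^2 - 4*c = (c + 4)*(c^2 - c) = c*(c + 4)*(c - 1)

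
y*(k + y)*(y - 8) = k*y^2 - 8*k*y + y^3 - 8*y^2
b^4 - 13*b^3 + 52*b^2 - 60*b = b*(b - 6)*(b - 5)*(b - 2)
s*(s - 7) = s^2 - 7*s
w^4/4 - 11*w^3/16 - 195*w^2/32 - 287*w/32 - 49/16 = (w/4 + 1/2)*(w - 7)*(w + 1/2)*(w + 7/4)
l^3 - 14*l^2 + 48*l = l*(l - 8)*(l - 6)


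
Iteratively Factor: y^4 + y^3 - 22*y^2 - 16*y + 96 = (y - 2)*(y^3 + 3*y^2 - 16*y - 48) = (y - 2)*(y + 4)*(y^2 - y - 12) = (y - 4)*(y - 2)*(y + 4)*(y + 3)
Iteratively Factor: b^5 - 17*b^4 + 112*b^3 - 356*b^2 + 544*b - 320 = (b - 5)*(b^4 - 12*b^3 + 52*b^2 - 96*b + 64) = (b - 5)*(b - 2)*(b^3 - 10*b^2 + 32*b - 32) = (b - 5)*(b - 4)*(b - 2)*(b^2 - 6*b + 8) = (b - 5)*(b - 4)*(b - 2)^2*(b - 4)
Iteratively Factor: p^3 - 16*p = (p + 4)*(p^2 - 4*p) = (p - 4)*(p + 4)*(p)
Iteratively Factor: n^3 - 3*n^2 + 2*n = (n - 1)*(n^2 - 2*n) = n*(n - 1)*(n - 2)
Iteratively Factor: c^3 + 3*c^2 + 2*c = (c)*(c^2 + 3*c + 2) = c*(c + 2)*(c + 1)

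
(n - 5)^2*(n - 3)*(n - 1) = n^4 - 14*n^3 + 68*n^2 - 130*n + 75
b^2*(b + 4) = b^3 + 4*b^2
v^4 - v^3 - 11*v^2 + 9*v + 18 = (v - 3)*(v - 2)*(v + 1)*(v + 3)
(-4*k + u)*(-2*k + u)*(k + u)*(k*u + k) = 8*k^4*u + 8*k^4 + 2*k^3*u^2 + 2*k^3*u - 5*k^2*u^3 - 5*k^2*u^2 + k*u^4 + k*u^3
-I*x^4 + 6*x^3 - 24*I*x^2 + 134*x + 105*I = (x - 5*I)*(x + 3*I)*(x + 7*I)*(-I*x + 1)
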